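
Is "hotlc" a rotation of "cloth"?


Word: "cloth", Candidate: "hotlc"
Method: check if candidate is substring of word+word
"clothcloth" contains "hotlc"? No
Is rotation = No


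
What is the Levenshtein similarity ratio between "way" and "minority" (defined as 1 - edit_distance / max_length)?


Word 1: "way" (length 3)
Word 2: "minority" (length 8)
One optimal edit sequence:
  1. insert 'm'  (+1)
  2. insert 'i'  (+1)
  3. insert 'n'  (+1)
  4. insert 'o'  (+1)
  5. insert 'r'  (+1)
  6. substitute 'w' -> 'i'  (+1)
  7. substitute 'a' -> 't'  (+1)
  8. keep 'y'
Edit distance = 7
Max length = max(3, 8) = 8
Similarity = 1 - 7/8
= 0.1250


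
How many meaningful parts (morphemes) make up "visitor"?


Word: "visitor"
Morphemes: visit / -or
Each morpheme carries meaning
= 2 morphemes


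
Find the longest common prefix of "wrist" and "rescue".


Word 1: "wrist"
Word 2: "rescue"
Comparing from start:
  Pos 0: 'w' != 'r' (stop)
LCP = "" (length 0)


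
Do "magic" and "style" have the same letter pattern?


Pattern of "magic": [0, 1, 2, 3, 4]
Pattern of "style": [0, 1, 2, 3, 4]
Patterns match
Same pattern = Yes


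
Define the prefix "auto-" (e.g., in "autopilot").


Prefix: auto-
As in: autopilot -> auto- + pilot
Meaning = self


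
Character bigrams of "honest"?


Word: "honest" (length 6)
Number of bigrams = 6 - 2 + 1 = 5
  Position 0: "ho"
  Position 1: "on"
  Position 2: "ne"
  Position 3: "es"
  Position 4: "st"
Bigrams = "ho", "on", "ne", "es", "st"


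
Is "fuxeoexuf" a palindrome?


Word: "fuxeoexuf"
Reversed: "fuxeoexuf"
Forward == Backward? fuxeoexuf == fuxeoexuf
Palindrome = Yes


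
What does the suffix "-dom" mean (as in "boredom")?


Suffix: -dom
As in: boredom -> bore + -dom
Meaning = state / realm


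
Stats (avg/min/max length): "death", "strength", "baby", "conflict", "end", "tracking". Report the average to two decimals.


Lengths: "death"=5, "strength"=8, "baby"=4, "conflict"=8, "end"=3, "tracking"=8
Sum = 36, Count = 6
Average = 36/6 = 6.00
= avg=6.00, min=3, max=8


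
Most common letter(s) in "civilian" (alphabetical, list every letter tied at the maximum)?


Word: "civilian"
Letter counts:
  'a': 1
  'c': 1
  'i': 3
  'l': 1
  'n': 1
  'v': 1
Maximum count = 3
Most frequent = 'i' (3 times each)


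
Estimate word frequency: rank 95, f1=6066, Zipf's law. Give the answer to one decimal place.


Zipf's law: f(r) = f(1) / r
f(1) = 6066
f(95) = 6066 / 95
= 63.9 occurrences


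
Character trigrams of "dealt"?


Word: "dealt" (length 5)
Number of trigrams = 5 - 3 + 1 = 3
  Position 0: "dea"
  Position 1: "eal"
  Position 2: "alt"
Trigrams = "dea", "eal", "alt"


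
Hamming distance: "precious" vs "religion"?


Comparing character by character (same length = 8):
  Pos 0: 'p' vs 'r' !=
  Pos 1: 'r' vs 'e' !=
  Pos 2: 'e' vs 'l' !=
  Pos 3: 'c' vs 'i' !=
  Pos 4: 'i' vs 'g' !=
  Pos 5: 'o' vs 'i' !=
  Pos 6: 'u' vs 'o' !=
  Pos 7: 's' vs 'n' !=
Hamming distance = 8


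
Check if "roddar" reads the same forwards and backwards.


Word: "roddar"
Reversed: "raddor"
Forward == Backward? roddar != raddor
Palindrome = No


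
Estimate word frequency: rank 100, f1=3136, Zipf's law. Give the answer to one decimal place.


Zipf's law: f(r) = f(1) / r
f(1) = 3136
f(100) = 3136 / 100
= 31.4 occurrences


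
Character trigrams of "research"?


Word: "research" (length 8)
Number of trigrams = 8 - 3 + 1 = 6
  Position 0: "res"
  Position 1: "ese"
  Position 2: "sea"
  Position 3: "ear"
  Position 4: "arc"
  Position 5: "rch"
Trigrams = "res", "ese", "sea", "ear", "arc", "rch"


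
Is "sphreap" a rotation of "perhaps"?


Word: "perhaps", Candidate: "sphreap"
Method: check if candidate is substring of word+word
"perhapsperhaps" contains "sphreap"? No
Is rotation = No


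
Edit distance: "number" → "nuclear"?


Word 1: "number" (length 6)
Word 2: "nuclear" (length 7)
One optimal edit sequence (insert/delete/substitute each cost 1):
  1. keep 'n'
  2. keep 'u'
  3. substitute 'm' -> 'c'  (+1)
  4. substitute 'b' -> 'l'  (+1)
  5. keep 'e'
  6. insert 'a'  (+1)
  7. keep 'r'
Total edit operations: 3
Edit distance = 3


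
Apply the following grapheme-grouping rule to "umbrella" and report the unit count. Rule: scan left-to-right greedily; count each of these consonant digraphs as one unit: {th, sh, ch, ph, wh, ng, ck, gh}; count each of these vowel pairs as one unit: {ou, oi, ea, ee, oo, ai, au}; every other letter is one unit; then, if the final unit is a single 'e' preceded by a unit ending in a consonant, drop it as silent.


Word: "umbrella" (8 letters)
Left-to-right scan:
  [1] 'u' (letter)
  [2] 'm' (letter)
  [3] 'b' (letter)
  [4] 'r' (letter)
  [5] 'e' (letter)
  [6] 'l' (letter)
  [7] 'l' (letter)
  [8] 'a' (letter)
Units from scan: 8
Sound units = 8 units


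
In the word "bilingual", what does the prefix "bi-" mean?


Prefix: bi-
Example: bilingual (bi- + lingual)
Meaning = two


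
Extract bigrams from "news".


Word: "news" (length 4)
Number of bigrams = 4 - 2 + 1 = 3
  Position 0: "ne"
  Position 1: "ew"
  Position 2: "ws"
Bigrams = "ne", "ew", "ws"


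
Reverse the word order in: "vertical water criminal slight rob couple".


Original: "vertical water criminal slight rob couple"
Words (1..n): vertical | water | criminal | slight | rob | couple
Reversed (n..1): couple | rob | slight | criminal | water | vertical
Result = "couple rob slight criminal water vertical"


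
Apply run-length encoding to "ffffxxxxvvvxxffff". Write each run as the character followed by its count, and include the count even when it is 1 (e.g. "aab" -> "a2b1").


String: "ffffxxxxvvvxxffff"
Scanning for consecutive runs:
  'f' x 4
  'x' x 4
  'v' x 3
  'x' x 2
  'f' x 4
RLE = "f4x4v3x2f4"


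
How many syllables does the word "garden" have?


Word: "garden"
Syllable breakdown: gar | den
Counting: 2 parts
= 2 syllables


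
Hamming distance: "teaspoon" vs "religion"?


Comparing character by character (same length = 8):
  Pos 0: 't' vs 'r' !=
  Pos 1: 'e' vs 'e' =
  Pos 2: 'a' vs 'l' !=
  Pos 3: 's' vs 'i' !=
  Pos 4: 'p' vs 'g' !=
  Pos 5: 'o' vs 'i' !=
  Pos 6: 'o' vs 'o' =
  Pos 7: 'n' vs 'n' =
Hamming distance = 5


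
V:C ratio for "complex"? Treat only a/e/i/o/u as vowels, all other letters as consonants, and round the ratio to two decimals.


Word: "complex"
Vowels (a,e,i,o,u): 2
Consonants: 5
Ratio = 2/5
= 0.40


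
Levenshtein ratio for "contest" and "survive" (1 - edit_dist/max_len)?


Word 1: "contest" (length 7)
Word 2: "survive" (length 7)
One optimal edit sequence:
  1. substitute 'c' -> 's'  (+1)
  2. substitute 'o' -> 'u'  (+1)
  3. substitute 'n' -> 'r'  (+1)
  4. substitute 't' -> 'v'  (+1)
  5. substitute 'e' -> 'i'  (+1)
  6. substitute 's' -> 'v'  (+1)
  7. substitute 't' -> 'e'  (+1)
Edit distance = 7
Max length = max(7, 7) = 7
Similarity = 1 - 7/7
= 0.0000


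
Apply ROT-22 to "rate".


Word: "rate"
Shift: 22
Each letter → (letter + shift) mod 26:
  'r' (17) + 22 = 13 → 'n'
  'a' (0) + 22 = 22 → 'w'
  't' (19) + 22 = 15 → 'p'
  'e' (4) + 22 = 0 → 'a'
Result = "nwpa"


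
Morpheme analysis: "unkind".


Word: "unkind"
Morphemes: un- + kind
Each morpheme carries meaning
= 2 morphemes


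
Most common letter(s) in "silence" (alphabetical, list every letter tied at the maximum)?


Word: "silence"
Letter counts:
  'c': 1
  'e': 2
  'i': 1
  'l': 1
  'n': 1
  's': 1
Maximum count = 2
Most frequent = 'e' (2 times each)


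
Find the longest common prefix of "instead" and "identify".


Word 1: "instead"
Word 2: "identify"
Comparing from start:
  Pos 0: 'i' == 'i'
  Pos 1: 'n' != 'd' (stop)
LCP = "i" (length 1)


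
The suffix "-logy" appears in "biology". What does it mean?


Suffix: -logy
Example: biology = bio- + -logy
Meaning = study of


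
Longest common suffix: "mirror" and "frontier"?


Word 1: "mirror"
Word 2: "frontier"
Comparing from end:
  Pos -1: 'r' == 'r'
  Pos -2: 'o' != 'e' (stop)
LCS = "r" (length 1)


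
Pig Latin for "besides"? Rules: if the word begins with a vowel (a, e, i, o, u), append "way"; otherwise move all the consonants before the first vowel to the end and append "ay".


Word: "besides"
Starts with consonant(s) → move to end, add 'ay'
Consonant cluster: "b"
Pig Latin = "esidesbay"


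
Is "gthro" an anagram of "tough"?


Word 1: "tough" → sorted: ghotu
Word 2: "gthro" → sorted: ghort
Same letters? ghotu != ghort
Anagram = No


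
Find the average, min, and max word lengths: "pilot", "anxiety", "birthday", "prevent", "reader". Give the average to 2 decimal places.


Lengths: "pilot"=5, "anxiety"=7, "birthday"=8, "prevent"=7, "reader"=6
Sum = 33, Count = 5
Average = 33/5 = 6.60
= avg=6.60, min=5, max=8


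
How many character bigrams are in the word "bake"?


Word: "bake" (length 4)
Number of 2-grams = length - 2 + 1 = 4 - 2 + 1
= 3


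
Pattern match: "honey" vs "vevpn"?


Pattern of "honey": [0, 1, 2, 3, 4]
Pattern of "vevpn": [0, 1, 0, 2, 3]
Patterns do not match
Same pattern = No


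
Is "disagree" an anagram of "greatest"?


Word 1: "greatest" → sorted: aeegrstt
Word 2: "disagree" → sorted: adeegirs
Same letters? aeegrstt != adeegirs
Anagram = No


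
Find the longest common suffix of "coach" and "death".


Word 1: "coach"
Word 2: "death"
Comparing from end:
  Pos -1: 'h' == 'h'
  Pos -2: 'c' != 't' (stop)
LCS = "h" (length 1)


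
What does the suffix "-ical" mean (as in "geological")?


Suffix: -ical
Example: geological = geology + -ical, with a spelling change
Meaning = relating to


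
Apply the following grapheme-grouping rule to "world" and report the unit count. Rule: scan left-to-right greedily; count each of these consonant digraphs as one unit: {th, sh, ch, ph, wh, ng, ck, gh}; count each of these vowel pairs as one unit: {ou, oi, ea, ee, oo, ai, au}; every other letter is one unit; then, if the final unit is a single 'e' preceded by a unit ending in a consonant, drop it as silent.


Word: "world" (5 letters)
Left-to-right scan:
  1. 'w' (letter)
  2. 'o' (letter)
  3. 'r' (letter)
  4. 'l' (letter)
  5. 'd' (letter)
Units from scan: 5
Sound units = 5 units


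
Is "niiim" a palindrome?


Word: "niiim"
Reversed: "miiin"
Forward == Backward? niiim != miiin
Palindrome = No


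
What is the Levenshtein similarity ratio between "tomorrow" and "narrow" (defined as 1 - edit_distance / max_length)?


Word 1: "tomorrow" (length 8)
Word 2: "narrow" (length 6)
One optimal edit sequence:
  1. delete 't'  (+1)
  2. delete 'o'  (+1)
  3. substitute 'm' -> 'n'  (+1)
  4. substitute 'o' -> 'a'  (+1)
  5. keep 'r'
  6. keep 'r'
  7. keep 'o'
  8. keep 'w'
Edit distance = 4
Max length = max(8, 6) = 8
Similarity = 1 - 4/8
= 0.5000


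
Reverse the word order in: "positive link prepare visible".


Original: "positive link prepare visible"
Words (1..n): positive | link | prepare | visible
Reversed (n..1): visible | prepare | link | positive
Result = "visible prepare link positive"


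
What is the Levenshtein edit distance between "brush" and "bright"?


Word 1: "brush" (length 5)
Word 2: "bright" (length 6)
One optimal edit sequence (insert/delete/substitute each cost 1):
  1. keep 'b'
  2. keep 'r'
  3. substitute 'u' -> 'i'  (+1)
  4. substitute 's' -> 'g'  (+1)
  5. keep 'h'
  6. insert 't'  (+1)
Total edit operations: 3
Edit distance = 3


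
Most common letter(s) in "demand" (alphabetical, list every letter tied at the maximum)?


Word: "demand"
Letter counts:
  'a': 1
  'd': 2
  'e': 1
  'm': 1
  'n': 1
Maximum count = 2
Most frequent = 'd' (2 times each)


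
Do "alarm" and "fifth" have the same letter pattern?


Pattern of "alarm": [0, 1, 0, 2, 3]
Pattern of "fifth": [0, 1, 0, 2, 3]
Patterns match
Same pattern = Yes


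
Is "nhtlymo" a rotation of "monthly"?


Word: "monthly", Candidate: "nhtlymo"
Method: check if candidate is substring of word+word
"monthlymonthly" contains "nhtlymo"? No
Is rotation = No


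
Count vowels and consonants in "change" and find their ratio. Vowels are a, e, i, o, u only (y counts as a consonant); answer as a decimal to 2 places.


Word: "change"
Vowels (a,e,i,o,u): 2
Consonants: 4
Ratio = 2/4
= 0.50


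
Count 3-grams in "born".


Word: "born" (length 4)
Number of 3-grams = length - 3 + 1 = 4 - 3 + 1
= 2


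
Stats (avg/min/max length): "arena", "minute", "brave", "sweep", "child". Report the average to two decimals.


Lengths: "arena"=5, "minute"=6, "brave"=5, "sweep"=5, "child"=5
Sum = 26, Count = 5
Average = 26/5 = 5.20
= avg=5.20, min=5, max=6


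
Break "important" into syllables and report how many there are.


Word: "important"
Syllable breakdown: im / por / tant
Counting: 3 parts
= 3 syllables


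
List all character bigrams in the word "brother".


Word: "brother" (length 7)
Number of bigrams = 7 - 2 + 1 = 6
  Position 0: "br"
  Position 1: "ro"
  Position 2: "ot"
  Position 3: "th"
  Position 4: "he"
  Position 5: "er"
Bigrams = "br", "ro", "ot", "th", "he", "er"


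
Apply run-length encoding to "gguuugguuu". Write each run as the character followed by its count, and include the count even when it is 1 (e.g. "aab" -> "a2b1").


String: "gguuugguuu"
Scanning for consecutive runs:
  'g' x 2
  'u' x 3
  'g' x 2
  'u' x 3
RLE = "g2u3g2u3"


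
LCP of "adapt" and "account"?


Word 1: "adapt"
Word 2: "account"
Comparing from start:
  Pos 0: 'a' == 'a'
  Pos 1: 'd' != 'c' (stop)
LCP = "a" (length 1)


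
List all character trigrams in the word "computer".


Word: "computer" (length 8)
Number of trigrams = 8 - 3 + 1 = 6
  Position 0: "com"
  Position 1: "omp"
  Position 2: "mpu"
  Position 3: "put"
  Position 4: "ute"
  Position 5: "ter"
Trigrams = "com", "omp", "mpu", "put", "ute", "ter"


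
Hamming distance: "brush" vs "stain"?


Comparing character by character (same length = 5):
  Pos 0: 'b' vs 's' !=
  Pos 1: 'r' vs 't' !=
  Pos 2: 'u' vs 'a' !=
  Pos 3: 's' vs 'i' !=
  Pos 4: 'h' vs 'n' !=
Hamming distance = 5


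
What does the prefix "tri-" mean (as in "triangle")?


Prefix: tri-
Example: triangle = tri- + angle
Meaning = three


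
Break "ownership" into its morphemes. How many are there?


Word: "ownership"
Morphemes: own + -er + -ship
Each morpheme carries meaning
= 3 morphemes


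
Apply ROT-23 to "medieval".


Word: "medieval"
Shift: 23
Each letter → (letter + shift) mod 26:
  'm' (12) + 23 = 9 → 'j'
  'e' (4) + 23 = 1 → 'b'
  'd' (3) + 23 = 0 → 'a'
  'i' (8) + 23 = 5 → 'f'
  'e' (4) + 23 = 1 → 'b'
  'v' (21) + 23 = 18 → 's'
  'a' (0) + 23 = 23 → 'x'
  'l' (11) + 23 = 8 → 'i'
Result = "jbafbsxi"


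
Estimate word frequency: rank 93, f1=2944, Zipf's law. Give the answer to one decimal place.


Zipf's law: f(r) = f(1) / r
f(1) = 2944
f(93) = 2944 / 93
= 31.7 occurrences


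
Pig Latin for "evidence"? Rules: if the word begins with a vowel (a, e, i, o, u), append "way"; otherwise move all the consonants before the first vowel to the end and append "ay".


Word: "evidence"
Starts with vowel → add 'way'
Pig Latin = "evidenceway"


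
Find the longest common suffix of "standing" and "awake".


Word 1: "standing"
Word 2: "awake"
Comparing from end:
  Pos -1: 'g' != 'e' (stop)
LCS = "" (length 0)


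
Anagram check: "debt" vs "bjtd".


Word 1: "debt" → sorted: bdet
Word 2: "bjtd" → sorted: bdjt
Same letters? bdet != bdjt
Anagram = No


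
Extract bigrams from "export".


Word: "export" (length 6)
Number of bigrams = 6 - 2 + 1 = 5
  Position 0: "ex"
  Position 1: "xp"
  Position 2: "po"
  Position 3: "or"
  Position 4: "rt"
Bigrams = "ex", "xp", "po", "or", "rt"


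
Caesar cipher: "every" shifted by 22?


Word: "every"
Shift: 22
Each letter → (letter + shift) mod 26:
  'e' (4) + 22 = 0 → 'a'
  'v' (21) + 22 = 17 → 'r'
  'e' (4) + 22 = 0 → 'a'
  'r' (17) + 22 = 13 → 'n'
  'y' (24) + 22 = 20 → 'u'
Result = "aranu"


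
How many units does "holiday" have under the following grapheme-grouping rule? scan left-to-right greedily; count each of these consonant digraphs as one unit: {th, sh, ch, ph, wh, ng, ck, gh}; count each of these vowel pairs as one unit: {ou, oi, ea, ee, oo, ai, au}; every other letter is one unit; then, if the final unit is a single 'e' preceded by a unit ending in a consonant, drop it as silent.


Word: "holiday" (7 letters)
Left-to-right scan:
  [1] 'h' (letter)
  [2] 'o' (letter)
  [3] 'l' (letter)
  [4] 'i' (letter)
  [5] 'd' (letter)
  [6] 'a' (letter)
  [7] 'y' (letter)
Units from scan: 7
Sound units = 7 units


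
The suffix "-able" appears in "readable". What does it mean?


Suffix: -able
As in: readable -> read + -able
Meaning = capable of


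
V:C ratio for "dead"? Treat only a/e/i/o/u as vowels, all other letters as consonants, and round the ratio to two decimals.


Word: "dead"
Vowels (a,e,i,o,u): 2
Consonants: 2
Ratio = 2/2
= 1.00


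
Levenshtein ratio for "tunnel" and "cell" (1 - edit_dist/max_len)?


Word 1: "tunnel" (length 6)
Word 2: "cell" (length 4)
One optimal edit sequence:
  1. delete 't'  (+1)
  2. delete 'u'  (+1)
  3. substitute 'n' -> 'c'  (+1)
  4. substitute 'n' -> 'e'  (+1)
  5. substitute 'e' -> 'l'  (+1)
  6. keep 'l'
Edit distance = 5
Max length = max(6, 4) = 6
Similarity = 1 - 5/6
= 0.1667


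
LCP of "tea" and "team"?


Word 1: "tea"
Word 2: "team"
Comparing from start:
  Pos 0: 't' == 't'
  Pos 1: 'e' == 'e'
  Pos 2: 'a' == 'a'
LCP = "tea" (length 3)


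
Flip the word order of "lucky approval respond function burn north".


Original: "lucky approval respond function burn north"
Words (1..n): lucky | approval | respond | function | burn | north
Reversed (n..1): north | burn | function | respond | approval | lucky
Result = "north burn function respond approval lucky"


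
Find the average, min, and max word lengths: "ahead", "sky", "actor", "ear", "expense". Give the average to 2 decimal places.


Lengths: "ahead"=5, "sky"=3, "actor"=5, "ear"=3, "expense"=7
Sum = 23, Count = 5
Average = 23/5 = 4.60
= avg=4.60, min=3, max=7


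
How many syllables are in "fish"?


Word: "fish"
Syllable breakdown: fish
Counting: 1 part
= 1 syllable


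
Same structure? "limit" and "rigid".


Pattern of "limit": [0, 1, 2, 1, 3]
Pattern of "rigid": [0, 1, 2, 1, 3]
Patterns match
Same pattern = Yes


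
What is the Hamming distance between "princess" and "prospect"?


Comparing character by character (same length = 8):
  Pos 0: 'p' vs 'p' =
  Pos 1: 'r' vs 'r' =
  Pos 2: 'i' vs 'o' !=
  Pos 3: 'n' vs 's' !=
  Pos 4: 'c' vs 'p' !=
  Pos 5: 'e' vs 'e' =
  Pos 6: 's' vs 'c' !=
  Pos 7: 's' vs 't' !=
Hamming distance = 5


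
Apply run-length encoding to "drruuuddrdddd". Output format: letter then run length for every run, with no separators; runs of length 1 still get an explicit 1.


String: "drruuuddrdddd"
Scanning for consecutive runs:
  'd' x 1
  'r' x 2
  'u' x 3
  'd' x 2
  'r' x 1
  'd' x 4
RLE = "d1r2u3d2r1d4"


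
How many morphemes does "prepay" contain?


Word: "prepay"
Morphemes: pre- | pay
Each morpheme carries meaning
= 2 morphemes


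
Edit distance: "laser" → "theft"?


Word 1: "laser" (length 5)
Word 2: "theft" (length 5)
One optimal edit sequence (insert/delete/substitute each cost 1):
  1. substitute 'l' -> 't'  (+1)
  2. substitute 'a' -> 'h'  (+1)
  3. substitute 's' -> 'e'  (+1)
  4. substitute 'e' -> 'f'  (+1)
  5. substitute 'r' -> 't'  (+1)
Total edit operations: 5
Edit distance = 5


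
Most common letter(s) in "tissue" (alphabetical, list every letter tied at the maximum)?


Word: "tissue"
Letter counts:
  'e': 1
  'i': 1
  's': 2
  't': 1
  'u': 1
Maximum count = 2
Most frequent = 's' (2 times each)


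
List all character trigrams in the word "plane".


Word: "plane" (length 5)
Number of trigrams = 5 - 3 + 1 = 3
  Position 0: "pla"
  Position 1: "lan"
  Position 2: "ane"
Trigrams = "pla", "lan", "ane"


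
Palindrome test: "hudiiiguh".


Word: "hudiiiguh"
Reversed: "hugiiiduh"
Forward == Backward? hudiiiguh != hugiiiduh
Palindrome = No


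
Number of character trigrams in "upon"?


Word: "upon" (length 4)
Number of 3-grams = length - 3 + 1 = 4 - 3 + 1
= 2


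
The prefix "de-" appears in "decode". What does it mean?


Prefix: de-
As in: decode -> de- + code
Meaning = remove / reverse


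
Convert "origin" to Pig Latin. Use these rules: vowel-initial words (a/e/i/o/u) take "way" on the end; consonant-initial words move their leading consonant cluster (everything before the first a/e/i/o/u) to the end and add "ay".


Word: "origin"
Starts with vowel → add 'way'
Pig Latin = "originway"


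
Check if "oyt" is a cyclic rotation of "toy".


Word: "toy", Candidate: "oyt"
Method: check if candidate is substring of word+word
"toytoy" contains "oyt"? Yes
Is rotation = Yes


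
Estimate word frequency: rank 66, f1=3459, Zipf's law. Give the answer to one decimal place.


Zipf's law: f(r) = f(1) / r
f(1) = 3459
f(66) = 3459 / 66
= 52.4 occurrences


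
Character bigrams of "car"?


Word: "car" (length 3)
Number of bigrams = 3 - 2 + 1 = 2
  Position 0: "ca"
  Position 1: "ar"
Bigrams = "ca", "ar"


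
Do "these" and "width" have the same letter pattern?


Pattern of "these": [0, 1, 2, 3, 2]
Pattern of "width": [0, 1, 2, 3, 4]
Patterns do not match
Same pattern = No


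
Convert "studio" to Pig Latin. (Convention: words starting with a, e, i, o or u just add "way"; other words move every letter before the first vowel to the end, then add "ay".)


Word: "studio"
Starts with consonant(s) → move to end, add 'ay'
Consonant cluster: "st"
Pig Latin = "udiostay"


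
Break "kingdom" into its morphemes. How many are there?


Word: "kingdom"
Morphemes: king / -dom
Each morpheme carries meaning
= 2 morphemes


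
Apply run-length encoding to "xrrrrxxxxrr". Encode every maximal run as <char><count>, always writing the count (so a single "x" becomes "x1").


String: "xrrrrxxxxrr"
Scanning for consecutive runs:
  'x' x 1
  'r' x 4
  'x' x 4
  'r' x 2
RLE = "x1r4x4r2"


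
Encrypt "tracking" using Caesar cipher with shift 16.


Word: "tracking"
Shift: 16
Each letter → (letter + shift) mod 26:
  't' (19) + 16 = 9 → 'j'
  'r' (17) + 16 = 7 → 'h'
  'a' (0) + 16 = 16 → 'q'
  'c' (2) + 16 = 18 → 's'
  'k' (10) + 16 = 0 → 'a'
  'i' (8) + 16 = 24 → 'y'
  'n' (13) + 16 = 3 → 'd'
  'g' (6) + 16 = 22 → 'w'
Result = "jhqsaydw"


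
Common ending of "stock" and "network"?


Word 1: "stock"
Word 2: "network"
Comparing from end:
  Pos -1: 'k' == 'k'
  Pos -2: 'c' != 'r' (stop)
LCS = "k" (length 1)


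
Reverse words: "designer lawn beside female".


Original: "designer lawn beside female"
Words (1..n): designer | lawn | beside | female
Reversed (n..1): female | beside | lawn | designer
Result = "female beside lawn designer"


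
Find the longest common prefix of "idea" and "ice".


Word 1: "idea"
Word 2: "ice"
Comparing from start:
  Pos 0: 'i' == 'i'
  Pos 1: 'd' != 'c' (stop)
LCP = "i" (length 1)


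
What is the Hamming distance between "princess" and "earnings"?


Comparing character by character (same length = 8):
  Pos 0: 'p' vs 'e' !=
  Pos 1: 'r' vs 'a' !=
  Pos 2: 'i' vs 'r' !=
  Pos 3: 'n' vs 'n' =
  Pos 4: 'c' vs 'i' !=
  Pos 5: 'e' vs 'n' !=
  Pos 6: 's' vs 'g' !=
  Pos 7: 's' vs 's' =
Hamming distance = 6


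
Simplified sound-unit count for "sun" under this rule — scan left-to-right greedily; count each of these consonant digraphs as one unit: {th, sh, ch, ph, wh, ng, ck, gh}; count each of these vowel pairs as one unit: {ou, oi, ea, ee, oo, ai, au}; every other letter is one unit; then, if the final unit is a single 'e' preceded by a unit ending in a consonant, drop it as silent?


Word: "sun" (3 letters)
Left-to-right scan:
  [1] 's' (letter)
  [2] 'u' (letter)
  [3] 'n' (letter)
Units from scan: 3
Sound units = 3 units


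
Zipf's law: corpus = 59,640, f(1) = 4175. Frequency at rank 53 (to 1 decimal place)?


Zipf's law: f(r) = f(1) / r
f(1) = 4175
f(53) = 4175 / 53
= 78.8 occurrences


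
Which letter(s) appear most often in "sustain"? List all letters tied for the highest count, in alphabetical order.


Word: "sustain"
Letter counts:
  'a': 1
  'i': 1
  'n': 1
  's': 2
  't': 1
  'u': 1
Maximum count = 2
Most frequent = 's' (2 times each)


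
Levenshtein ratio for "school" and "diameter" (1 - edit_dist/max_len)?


Word 1: "school" (length 6)
Word 2: "diameter" (length 8)
One optimal edit sequence:
  1. insert 'd'  (+1)
  2. insert 'i'  (+1)
  3. substitute 's' -> 'a'  (+1)
  4. substitute 'c' -> 'm'  (+1)
  5. substitute 'h' -> 'e'  (+1)
  6. substitute 'o' -> 't'  (+1)
  7. substitute 'o' -> 'e'  (+1)
  8. substitute 'l' -> 'r'  (+1)
Edit distance = 8
Max length = max(6, 8) = 8
Similarity = 1 - 8/8
= 0.0000


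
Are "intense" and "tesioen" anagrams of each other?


Word 1: "intense" → sorted: eeinnst
Word 2: "tesioen" → sorted: eeinost
Same letters? eeinnst != eeinost
Anagram = No


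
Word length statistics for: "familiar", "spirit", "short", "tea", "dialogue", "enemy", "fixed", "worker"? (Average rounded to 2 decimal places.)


Lengths: "familiar"=8, "spirit"=6, "short"=5, "tea"=3, "dialogue"=8, "enemy"=5, "fixed"=5, "worker"=6
Sum = 46, Count = 8
Average = 46/8 = 5.75
= avg=5.75, min=3, max=8


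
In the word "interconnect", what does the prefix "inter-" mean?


Prefix: inter-
Example: interconnect (inter- + connect)
Meaning = between


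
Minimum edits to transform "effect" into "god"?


Word 1: "effect" (length 6)
Word 2: "god" (length 3)
One optimal edit sequence (insert/delete/substitute each cost 1):
  1. delete 'e'  (+1)
  2. delete 'f'  (+1)
  3. delete 'f'  (+1)
  4. substitute 'e' -> 'g'  (+1)
  5. substitute 'c' -> 'o'  (+1)
  6. substitute 't' -> 'd'  (+1)
Total edit operations: 6
Edit distance = 6


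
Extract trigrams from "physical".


Word: "physical" (length 8)
Number of trigrams = 8 - 3 + 1 = 6
  Position 0: "phy"
  Position 1: "hys"
  Position 2: "ysi"
  Position 3: "sic"
  Position 4: "ica"
  Position 5: "cal"
Trigrams = "phy", "hys", "ysi", "sic", "ica", "cal"


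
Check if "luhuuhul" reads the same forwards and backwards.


Word: "luhuuhul"
Reversed: "luhuuhul"
Forward == Backward? luhuuhul == luhuuhul
Palindrome = Yes


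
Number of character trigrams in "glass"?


Word: "glass" (length 5)
Number of 3-grams = length - 3 + 1 = 5 - 3 + 1
= 3


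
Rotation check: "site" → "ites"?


Word: "site", Candidate: "ites"
Method: check if candidate is substring of word+word
"sitesite" contains "ites"? Yes
Is rotation = Yes


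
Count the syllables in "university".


Word: "university"
Syllable breakdown: u | ni | ver | si | ty
Counting: 5 parts
= 5 syllables


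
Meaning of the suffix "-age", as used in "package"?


Suffix: -age
Example: package (pack + -age)
Meaning = result / collection


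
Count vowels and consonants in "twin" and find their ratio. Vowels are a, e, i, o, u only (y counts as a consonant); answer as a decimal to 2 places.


Word: "twin"
Vowels (a,e,i,o,u): 1
Consonants: 3
Ratio = 1/3
= 0.33


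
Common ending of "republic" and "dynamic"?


Word 1: "republic"
Word 2: "dynamic"
Comparing from end:
  Pos -1: 'c' == 'c'
  Pos -2: 'i' == 'i'
  Pos -3: 'l' != 'm' (stop)
LCS = "ic" (length 2)


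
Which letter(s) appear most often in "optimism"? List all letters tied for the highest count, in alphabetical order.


Word: "optimism"
Letter counts:
  'i': 2
  'm': 2
  'o': 1
  'p': 1
  's': 1
  't': 1
Maximum count = 2
Most frequent = 'i', 'm' (2 times each)


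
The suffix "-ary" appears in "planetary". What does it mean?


Suffix: -ary
Example: planetary (planet + -ary)
Meaning = relating to


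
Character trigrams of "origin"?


Word: "origin" (length 6)
Number of trigrams = 6 - 3 + 1 = 4
  Position 0: "ori"
  Position 1: "rig"
  Position 2: "igi"
  Position 3: "gin"
Trigrams = "ori", "rig", "igi", "gin"


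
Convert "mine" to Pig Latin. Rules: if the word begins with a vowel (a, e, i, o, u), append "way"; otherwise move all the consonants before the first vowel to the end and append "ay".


Word: "mine"
Starts with consonant(s) → move to end, add 'ay'
Consonant cluster: "m"
Pig Latin = "inemay"


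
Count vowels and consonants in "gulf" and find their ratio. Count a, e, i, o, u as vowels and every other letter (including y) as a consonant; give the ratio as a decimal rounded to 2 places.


Word: "gulf"
Vowels (a,e,i,o,u): 1
Consonants: 3
Ratio = 1/3
= 0.33


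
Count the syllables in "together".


Word: "together"
Syllable breakdown: to / geth / er
Counting: 3 parts
= 3 syllables


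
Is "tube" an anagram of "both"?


Word 1: "both" → sorted: bhot
Word 2: "tube" → sorted: betu
Same letters? bhot != betu
Anagram = No


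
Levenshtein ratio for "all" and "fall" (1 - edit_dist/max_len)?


Word 1: "all" (length 3)
Word 2: "fall" (length 4)
One optimal edit sequence:
  1. insert 'f'  (+1)
  2. keep 'a'
  3. keep 'l'
  4. keep 'l'
Edit distance = 1
Max length = max(3, 4) = 4
Similarity = 1 - 1/4
= 0.7500


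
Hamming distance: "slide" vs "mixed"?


Comparing character by character (same length = 5):
  Pos 0: 's' vs 'm' !=
  Pos 1: 'l' vs 'i' !=
  Pos 2: 'i' vs 'x' !=
  Pos 3: 'd' vs 'e' !=
  Pos 4: 'e' vs 'd' !=
Hamming distance = 5


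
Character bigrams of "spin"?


Word: "spin" (length 4)
Number of bigrams = 4 - 2 + 1 = 3
  Position 0: "sp"
  Position 1: "pi"
  Position 2: "in"
Bigrams = "sp", "pi", "in"


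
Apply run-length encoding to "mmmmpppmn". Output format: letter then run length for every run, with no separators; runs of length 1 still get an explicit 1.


String: "mmmmpppmn"
Scanning for consecutive runs:
  'm' x 4
  'p' x 3
  'm' x 1
  'n' x 1
RLE = "m4p3m1n1"


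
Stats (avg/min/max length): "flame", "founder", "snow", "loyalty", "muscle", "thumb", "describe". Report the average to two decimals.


Lengths: "flame"=5, "founder"=7, "snow"=4, "loyalty"=7, "muscle"=6, "thumb"=5, "describe"=8
Sum = 42, Count = 7
Average = 42/7 = 6.00
= avg=6.00, min=4, max=8


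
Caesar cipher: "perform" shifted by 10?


Word: "perform"
Shift: 10
Each letter → (letter + shift) mod 26:
  'p' (15) + 10 = 25 → 'z'
  'e' (4) + 10 = 14 → 'o'
  'r' (17) + 10 = 1 → 'b'
  'f' (5) + 10 = 15 → 'p'
  'o' (14) + 10 = 24 → 'y'
  'r' (17) + 10 = 1 → 'b'
  'm' (12) + 10 = 22 → 'w'
Result = "zobpybw"


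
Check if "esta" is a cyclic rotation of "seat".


Word: "seat", Candidate: "esta"
Method: check if candidate is substring of word+word
"seatseat" contains "esta"? No
Is rotation = No


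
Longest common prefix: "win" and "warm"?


Word 1: "win"
Word 2: "warm"
Comparing from start:
  Pos 0: 'w' == 'w'
  Pos 1: 'i' != 'a' (stop)
LCP = "w" (length 1)


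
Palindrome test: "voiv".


Word: "voiv"
Reversed: "viov"
Forward == Backward? voiv != viov
Palindrome = No


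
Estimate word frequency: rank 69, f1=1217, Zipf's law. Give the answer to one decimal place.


Zipf's law: f(r) = f(1) / r
f(1) = 1217
f(69) = 1217 / 69
= 17.6 occurrences


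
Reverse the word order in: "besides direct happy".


Original: "besides direct happy"
Words (1..n): besides | direct | happy
Reversed (n..1): happy | direct | besides
Result = "happy direct besides"


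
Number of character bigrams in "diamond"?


Word: "diamond" (length 7)
Number of 2-grams = length - 2 + 1 = 7 - 2 + 1
= 6


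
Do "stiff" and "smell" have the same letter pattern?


Pattern of "stiff": [0, 1, 2, 3, 3]
Pattern of "smell": [0, 1, 2, 3, 3]
Patterns match
Same pattern = Yes


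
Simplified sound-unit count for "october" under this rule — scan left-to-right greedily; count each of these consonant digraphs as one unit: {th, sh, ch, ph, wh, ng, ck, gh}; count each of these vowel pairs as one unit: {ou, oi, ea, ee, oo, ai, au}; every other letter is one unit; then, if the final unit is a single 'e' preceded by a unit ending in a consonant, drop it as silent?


Word: "october" (7 letters)
Left-to-right scan:
  [1] 'o' (letter)
  [2] 'c' (letter)
  [3] 't' (letter)
  [4] 'o' (letter)
  [5] 'b' (letter)
  [6] 'e' (letter)
  [7] 'r' (letter)
Units from scan: 7
Sound units = 7 units


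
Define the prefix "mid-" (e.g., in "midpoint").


Prefix: mid-
As in: midpoint -> mid- + point
Meaning = middle


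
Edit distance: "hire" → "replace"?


Word 1: "hire" (length 4)
Word 2: "replace" (length 7)
One optimal edit sequence (insert/delete/substitute each cost 1):
  1. insert 'r'  (+1)
  2. insert 'e'  (+1)
  3. insert 'p'  (+1)
  4. substitute 'h' -> 'l'  (+1)
  5. substitute 'i' -> 'a'  (+1)
  6. substitute 'r' -> 'c'  (+1)
  7. keep 'e'
Total edit operations: 6
Edit distance = 6


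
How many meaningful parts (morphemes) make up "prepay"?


Word: "prepay"
Morphemes: pre- + pay
Each morpheme carries meaning
= 2 morphemes


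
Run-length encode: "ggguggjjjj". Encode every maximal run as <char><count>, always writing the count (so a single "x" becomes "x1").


String: "ggguggjjjj"
Scanning for consecutive runs:
  'g' x 3
  'u' x 1
  'g' x 2
  'j' x 4
RLE = "g3u1g2j4"


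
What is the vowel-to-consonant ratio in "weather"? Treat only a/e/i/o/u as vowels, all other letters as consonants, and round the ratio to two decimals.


Word: "weather"
Vowels (a,e,i,o,u): 3
Consonants: 4
Ratio = 3/4
= 0.75


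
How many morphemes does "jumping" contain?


Word: "jumping"
Morphemes: jump / -ing
Each morpheme carries meaning
= 2 morphemes


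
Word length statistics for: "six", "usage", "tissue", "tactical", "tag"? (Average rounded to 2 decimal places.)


Lengths: "six"=3, "usage"=5, "tissue"=6, "tactical"=8, "tag"=3
Sum = 25, Count = 5
Average = 25/5 = 5.00
= avg=5.00, min=3, max=8


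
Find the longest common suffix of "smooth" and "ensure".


Word 1: "smooth"
Word 2: "ensure"
Comparing from end:
  Pos -1: 'h' != 'e' (stop)
LCS = "" (length 0)


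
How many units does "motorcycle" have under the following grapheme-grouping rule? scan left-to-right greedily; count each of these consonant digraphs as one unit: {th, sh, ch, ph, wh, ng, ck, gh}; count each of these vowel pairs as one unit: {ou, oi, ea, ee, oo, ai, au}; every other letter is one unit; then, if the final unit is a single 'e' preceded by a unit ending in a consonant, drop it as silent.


Word: "motorcycle" (10 letters)
Left-to-right scan:
  1. 'm' (letter)
  2. 'o' (letter)
  3. 't' (letter)
  4. 'o' (letter)
  5. 'r' (letter)
  6. 'c' (letter)
  7. 'y' (letter)
  8. 'c' (letter)
  9. 'l' (letter)
  10. 'e' (letter)
Units from scan: 10
Final unit is 'e' after a consonant -> drop as silent (-1)
Sound units = 9 units


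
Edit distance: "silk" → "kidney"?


Word 1: "silk" (length 4)
Word 2: "kidney" (length 6)
One optimal edit sequence (insert/delete/substitute each cost 1):
  1. substitute 's' -> 'k'  (+1)
  2. keep 'i'
  3. insert 'd'  (+1)
  4. insert 'n'  (+1)
  5. substitute 'l' -> 'e'  (+1)
  6. substitute 'k' -> 'y'  (+1)
Total edit operations: 5
Edit distance = 5


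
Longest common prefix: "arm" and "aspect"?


Word 1: "arm"
Word 2: "aspect"
Comparing from start:
  Pos 0: 'a' == 'a'
  Pos 1: 'r' != 's' (stop)
LCP = "a" (length 1)


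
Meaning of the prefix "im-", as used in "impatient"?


Prefix: im-
Example: impatient (im- + patient)
Meaning = not / into


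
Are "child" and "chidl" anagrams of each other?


Word 1: "child" → sorted: cdhil
Word 2: "chidl" → sorted: cdhil
Same letters? cdhil == cdhil
Anagram = Yes


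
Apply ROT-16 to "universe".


Word: "universe"
Shift: 16
Each letter → (letter + shift) mod 26:
  'u' (20) + 16 = 10 → 'k'
  'n' (13) + 16 = 3 → 'd'
  'i' (8) + 16 = 24 → 'y'
  'v' (21) + 16 = 11 → 'l'
  'e' (4) + 16 = 20 → 'u'
  'r' (17) + 16 = 7 → 'h'
  's' (18) + 16 = 8 → 'i'
  'e' (4) + 16 = 20 → 'u'
Result = "kdyluhiu"


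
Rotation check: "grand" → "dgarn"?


Word: "grand", Candidate: "dgarn"
Method: check if candidate is substring of word+word
"grandgrand" contains "dgarn"? No
Is rotation = No


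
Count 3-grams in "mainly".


Word: "mainly" (length 6)
Number of 3-grams = length - 3 + 1 = 6 - 3 + 1
= 4


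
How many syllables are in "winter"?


Word: "winter"
Syllable breakdown: win / ter
Counting: 2 parts
= 2 syllables


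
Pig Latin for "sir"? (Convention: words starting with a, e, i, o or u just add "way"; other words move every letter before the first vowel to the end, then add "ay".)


Word: "sir"
Starts with consonant(s) → move to end, add 'ay'
Consonant cluster: "s"
Pig Latin = "irsay"


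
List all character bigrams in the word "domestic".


Word: "domestic" (length 8)
Number of bigrams = 8 - 2 + 1 = 7
  Position 0: "do"
  Position 1: "om"
  Position 2: "me"
  Position 3: "es"
  Position 4: "st"
  Position 5: "ti"
  Position 6: "ic"
Bigrams = "do", "om", "me", "es", "st", "ti", "ic"


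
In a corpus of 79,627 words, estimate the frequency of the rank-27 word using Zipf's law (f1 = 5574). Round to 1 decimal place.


Zipf's law: f(r) = f(1) / r
f(1) = 5574
f(27) = 5574 / 27
= 206.4 occurrences


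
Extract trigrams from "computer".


Word: "computer" (length 8)
Number of trigrams = 8 - 3 + 1 = 6
  Position 0: "com"
  Position 1: "omp"
  Position 2: "mpu"
  Position 3: "put"
  Position 4: "ute"
  Position 5: "ter"
Trigrams = "com", "omp", "mpu", "put", "ute", "ter"


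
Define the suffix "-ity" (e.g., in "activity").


Suffix: -ity
Example: activity = active + -ity, with a spelling change
Meaning = quality of


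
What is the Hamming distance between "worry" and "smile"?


Comparing character by character (same length = 5):
  Pos 0: 'w' vs 's' !=
  Pos 1: 'o' vs 'm' !=
  Pos 2: 'r' vs 'i' !=
  Pos 3: 'r' vs 'l' !=
  Pos 4: 'y' vs 'e' !=
Hamming distance = 5


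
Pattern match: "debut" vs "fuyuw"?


Pattern of "debut": [0, 1, 2, 3, 4]
Pattern of "fuyuw": [0, 1, 2, 1, 3]
Patterns do not match
Same pattern = No


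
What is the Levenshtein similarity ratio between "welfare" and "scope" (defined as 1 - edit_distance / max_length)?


Word 1: "welfare" (length 7)
Word 2: "scope" (length 5)
One optimal edit sequence:
  1. delete 'w'  (+1)
  2. delete 'e'  (+1)
  3. substitute 'l' -> 's'  (+1)
  4. substitute 'f' -> 'c'  (+1)
  5. substitute 'a' -> 'o'  (+1)
  6. substitute 'r' -> 'p'  (+1)
  7. keep 'e'
Edit distance = 6
Max length = max(7, 5) = 7
Similarity = 1 - 6/7
= 0.1429


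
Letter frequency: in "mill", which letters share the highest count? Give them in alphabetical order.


Word: "mill"
Letter counts:
  'i': 1
  'l': 2
  'm': 1
Maximum count = 2
Most frequent = 'l' (2 times each)


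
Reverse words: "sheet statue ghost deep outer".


Original: "sheet statue ghost deep outer"
Words (1..n): sheet | statue | ghost | deep | outer
Reversed (n..1): outer | deep | ghost | statue | sheet
Result = "outer deep ghost statue sheet"


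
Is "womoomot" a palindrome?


Word: "womoomot"
Reversed: "tomoomow"
Forward == Backward? womoomot != tomoomow
Palindrome = No


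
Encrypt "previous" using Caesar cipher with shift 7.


Word: "previous"
Shift: 7
Each letter → (letter + shift) mod 26:
  'p' (15) + 7 = 22 → 'w'
  'r' (17) + 7 = 24 → 'y'
  'e' (4) + 7 = 11 → 'l'
  'v' (21) + 7 = 2 → 'c'
  'i' (8) + 7 = 15 → 'p'
  'o' (14) + 7 = 21 → 'v'
  'u' (20) + 7 = 1 → 'b'
  's' (18) + 7 = 25 → 'z'
Result = "wylcpvbz"


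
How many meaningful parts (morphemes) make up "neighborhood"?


Word: "neighborhood"
Morphemes: neighbor | -hood
Each morpheme carries meaning
= 2 morphemes
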